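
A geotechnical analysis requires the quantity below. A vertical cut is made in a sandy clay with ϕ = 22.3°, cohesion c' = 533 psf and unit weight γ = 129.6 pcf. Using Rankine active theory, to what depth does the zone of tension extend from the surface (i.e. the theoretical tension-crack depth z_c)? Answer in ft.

K_a = tan²(45° − 22.3°/2) = 0.4498; √K_a = 0.6707.
The active pressure is zero where K_a γ z = 2c√K_a, so z_c = 2c/(γ√K_a) = 2×533/(129.6×0.6707) = 12.26 ft.

12.3 ft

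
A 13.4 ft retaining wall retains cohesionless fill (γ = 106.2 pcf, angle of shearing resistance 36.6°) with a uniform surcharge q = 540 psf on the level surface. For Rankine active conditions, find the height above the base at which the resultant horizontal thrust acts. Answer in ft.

K_a = 0.2530.
Triangular part P₁ = ½K_aγH² = 2412 at H/3 = 4.467 ft; rectangular part P₂ = K_a q H = 1830 at H/2 = 6.700 ft.
ȳ = (P₁·4.467 + P₂·6.700)/(P₁+P₂) = 5.430 ft.

5.43 ft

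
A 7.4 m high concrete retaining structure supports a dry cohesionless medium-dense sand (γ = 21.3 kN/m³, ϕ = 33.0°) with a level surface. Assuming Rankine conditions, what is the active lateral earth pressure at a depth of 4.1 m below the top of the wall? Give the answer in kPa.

25.7 kPa

K_a = (1 − sin φ)/(1 + sin φ) = 0.2948.
σ_h = K_a γ z = 0.2948 × 21.3 × 4.1 = 25.74 kPa.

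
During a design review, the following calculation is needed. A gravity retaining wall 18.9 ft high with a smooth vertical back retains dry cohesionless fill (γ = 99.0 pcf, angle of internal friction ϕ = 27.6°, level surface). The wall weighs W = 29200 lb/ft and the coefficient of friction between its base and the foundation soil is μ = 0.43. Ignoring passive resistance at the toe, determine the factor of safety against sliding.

K_a = tan²(45° − 27.6°/2) = 0.3668.
P_a = ½K_aγH² = 0.5×0.3668×99.0×18.9² = 6485 lb/ft, acting at H/3 = 6.300 ft above the base.
FS_sliding = μW / P_a = 0.43×29200 / 6485 = 1.936.

1.94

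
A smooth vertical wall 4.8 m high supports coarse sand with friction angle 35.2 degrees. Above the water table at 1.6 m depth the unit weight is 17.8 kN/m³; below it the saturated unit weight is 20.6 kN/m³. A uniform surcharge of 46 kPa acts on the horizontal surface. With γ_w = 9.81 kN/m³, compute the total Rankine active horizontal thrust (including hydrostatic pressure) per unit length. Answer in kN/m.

K_a = tan²(45° − φ/2) = 0.2687.
γ' = 20.6 − 9.81 = 10.79 kN/m³. h₂ = H − d_w = 3.2 m.
σ'_h: at surface K_a·q = 12.36; at WT K_a(q+γd_w) = 20.01; at base K_a(q+γd_w+γ'h₂) = 29.29 kPa.
P₁ = ½(12.36+20.01)×1.6 = 25.90; P₂ = ½(20.01+29.29)×3.2 = 78.88; P_w = ½γ_w h₂² = 50.23.
Total = 25.90+78.88+50.23 = 155.0 kN/m.

155 kN/m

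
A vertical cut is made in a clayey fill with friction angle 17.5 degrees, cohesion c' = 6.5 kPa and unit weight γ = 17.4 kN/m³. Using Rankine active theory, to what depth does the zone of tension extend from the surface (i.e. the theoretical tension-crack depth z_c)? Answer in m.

K_a = tan²(45° − 17.5°/2) = 0.5376; √K_a = 0.7332.
The active pressure is zero where K_a γ z = 2c√K_a, so z_c = 2c/(γ√K_a) = 2×6.5/(17.4×0.7332) = 1.019 m.

1.02 m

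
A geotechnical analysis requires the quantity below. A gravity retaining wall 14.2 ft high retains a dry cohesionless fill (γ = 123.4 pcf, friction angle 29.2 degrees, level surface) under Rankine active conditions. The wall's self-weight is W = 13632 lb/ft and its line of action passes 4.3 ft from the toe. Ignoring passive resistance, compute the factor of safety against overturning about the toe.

2.89

K_a = tan²(45° − 29.2°/2) = 0.3442.
P_a = ½K_aγH² = 0.5×0.3442×123.4×14.2² = 4282 lb/ft, acting at H/3 = 4.733 ft above the base.
Overturning moment M_o = P_a × H/3 = 4282 × 4.733 = 20270.
Resisting moment M_r = W × 4.3 = 13632 × 4.3 = 58620.
FS_overturning = M_r/M_o = 58620/20270 = 2.892.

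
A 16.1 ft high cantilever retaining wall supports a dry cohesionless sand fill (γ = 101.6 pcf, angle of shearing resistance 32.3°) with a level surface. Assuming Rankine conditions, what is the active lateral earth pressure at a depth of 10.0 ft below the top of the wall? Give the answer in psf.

K_a = (1 − sin φ)/(1 + sin φ) = 0.3035.
σ_h = K_a γ z = 0.3035 × 101.6 × 10.0 = 308.3 psf.

308 psf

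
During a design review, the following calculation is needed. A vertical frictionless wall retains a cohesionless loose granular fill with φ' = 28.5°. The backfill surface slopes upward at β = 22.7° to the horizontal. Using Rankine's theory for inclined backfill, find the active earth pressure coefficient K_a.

K_a = cos β · (cos β − √(cos²β − cos²φ)) / (cos β + √(cos²β − cos²φ)).
cos β = 0.9225, cos φ = 0.8788, √(cos²β − cos²φ) = 0.2806.
K_a = 0.9225 × (0.9225 − 0.2806)/(0.9225 + 0.2806) = 0.4922.

0.492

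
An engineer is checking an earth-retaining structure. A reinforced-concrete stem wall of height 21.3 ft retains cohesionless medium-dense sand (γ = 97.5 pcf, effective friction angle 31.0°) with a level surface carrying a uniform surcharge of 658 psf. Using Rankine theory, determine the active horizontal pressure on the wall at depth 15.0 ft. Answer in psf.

679 psf

K_a = (1 − sin φ)/(1 + sin φ) = 0.3201.
σ_v = γz + q = 97.5 × 15.0 + 658 = 2120 psf.
σ_h = K_a σ_v = 0.3201 × 2120 = 678.8 psf.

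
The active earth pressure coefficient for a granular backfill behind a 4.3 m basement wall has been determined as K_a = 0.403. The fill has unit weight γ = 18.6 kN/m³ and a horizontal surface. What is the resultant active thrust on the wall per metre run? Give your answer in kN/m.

69.3 kN/m

P = ½ K_a γ H² = 0.5 × 0.403 × 18.6 × 4.3² = 69.30 kN/m.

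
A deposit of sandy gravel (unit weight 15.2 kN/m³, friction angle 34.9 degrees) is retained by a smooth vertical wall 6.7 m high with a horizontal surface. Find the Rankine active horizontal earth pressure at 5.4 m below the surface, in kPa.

K_a = (1 − sin φ)/(1 + sin φ) = 0.2721.
σ_h = K_a γ z = 0.2721 × 15.2 × 5.4 = 22.34 kPa.

22.3 kPa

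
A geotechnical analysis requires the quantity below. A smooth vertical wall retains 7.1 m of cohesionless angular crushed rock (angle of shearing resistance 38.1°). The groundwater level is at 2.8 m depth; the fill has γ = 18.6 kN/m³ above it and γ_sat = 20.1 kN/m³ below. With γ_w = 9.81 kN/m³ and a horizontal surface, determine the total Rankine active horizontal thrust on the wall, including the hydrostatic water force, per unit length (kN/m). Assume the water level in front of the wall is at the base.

K_a = tan²(45° − φ/2) = 0.2368.
γ' = 20.1 − 9.81 = 10.29 kN/m³. Depth below WT = 4.3 m.
σ'_h at WT = K_a γ d_w = 12.33 kPa; at base = 12.33 + K_a γ' × 4.3 = 22.81 kPa.
P₁ (0–2.8 m) = ½×12.33×2.8 = 17.27. P₂ (2.8–7.1 m) = ½(12.33+22.81)×4.3 = 75.57.
P_w = ½ γ_w h₂² = 0.5×9.81×4.3² = 90.69. Total = 17.27+75.57+90.69 = 183.5 kN/m.

184 kN/m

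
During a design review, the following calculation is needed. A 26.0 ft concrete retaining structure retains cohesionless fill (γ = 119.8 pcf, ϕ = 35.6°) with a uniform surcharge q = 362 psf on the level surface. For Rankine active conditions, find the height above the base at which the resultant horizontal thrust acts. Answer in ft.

K_a = 0.2641.
Triangular part P₁ = ½K_aγH² = 10700 at H/3 = 8.667 ft; rectangular part P₂ = K_a q H = 2486 at H/2 = 13.00 ft.
ȳ = (P₁·8.667 + P₂·13.00)/(P₁+P₂) = 9.484 ft.

9.48 ft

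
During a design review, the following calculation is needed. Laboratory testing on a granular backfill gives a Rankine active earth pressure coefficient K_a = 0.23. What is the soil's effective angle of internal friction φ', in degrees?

K_a = tan²(45° − φ/2) ⇒ 45° − φ/2 = arctan(√0.23) = 25.62°.
φ = 2(45° − 25.62°) = 38.76°.

38.8°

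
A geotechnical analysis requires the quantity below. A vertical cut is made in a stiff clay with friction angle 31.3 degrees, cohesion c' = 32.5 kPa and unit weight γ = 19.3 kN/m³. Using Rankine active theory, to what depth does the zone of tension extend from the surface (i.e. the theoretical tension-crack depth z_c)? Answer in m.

K_a = tan²(45° − 31.3°/2) = 0.3162; √K_a = 0.5623.
The active pressure is zero where K_a γ z = 2c√K_a, so z_c = 2c/(γ√K_a) = 2×32.5/(19.3×0.5623) = 5.989 m.

5.99 m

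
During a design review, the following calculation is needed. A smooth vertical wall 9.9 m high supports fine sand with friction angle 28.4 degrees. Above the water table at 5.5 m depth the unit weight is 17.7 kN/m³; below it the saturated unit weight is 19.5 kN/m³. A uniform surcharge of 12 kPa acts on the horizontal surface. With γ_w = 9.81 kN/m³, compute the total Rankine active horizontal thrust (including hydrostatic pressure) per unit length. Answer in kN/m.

418 kN/m

K_a = tan²(45° − φ/2) = 0.3554.
γ' = 19.5 − 9.81 = 9.690 kN/m³. h₂ = H − d_w = 4.4 m.
σ'_h: at surface K_a·q = 4.264; at WT K_a(q+γd_w) = 38.86; at base K_a(q+γd_w+γ'h₂) = 54.01 kPa.
P₁ = ½(4.264+38.86)×5.5 = 118.6; P₂ = ½(38.86+54.01)×4.4 = 204.3; P_w = ½γ_w h₂² = 94.96.
Total = 118.6+204.3+94.96 = 417.9 kN/m.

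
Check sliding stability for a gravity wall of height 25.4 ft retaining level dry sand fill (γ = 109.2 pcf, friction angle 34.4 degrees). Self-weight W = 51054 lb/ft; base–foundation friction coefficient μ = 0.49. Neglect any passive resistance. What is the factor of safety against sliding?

2.55

K_a = tan²(45° − 34.4°/2) = 0.2780.
P_a = ½K_aγH² = 0.5×0.2780×109.2×25.4² = 9792 lb/ft, acting at H/3 = 8.467 ft above the base.
FS_sliding = μW / P_a = 0.49×51054 / 9792 = 2.555.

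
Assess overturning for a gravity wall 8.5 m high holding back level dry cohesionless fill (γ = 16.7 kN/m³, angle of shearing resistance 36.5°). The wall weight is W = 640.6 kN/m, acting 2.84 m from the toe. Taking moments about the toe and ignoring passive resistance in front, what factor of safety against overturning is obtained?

K_a = tan²(45° − 36.5°/2) = 0.2541.
P_a = ½K_aγH² = 0.5×0.2541×16.7×8.5² = 153.3 kN/m, acting at H/3 = 2.833 m above the base.
Overturning moment M_o = P_a × H/3 = 153.3 × 2.833 = 434.3.
Resisting moment M_r = W × 2.84 = 640.6 × 2.84 = 1819.
FS_overturning = M_r/M_o = 1819/434.3 = 4.189.

4.19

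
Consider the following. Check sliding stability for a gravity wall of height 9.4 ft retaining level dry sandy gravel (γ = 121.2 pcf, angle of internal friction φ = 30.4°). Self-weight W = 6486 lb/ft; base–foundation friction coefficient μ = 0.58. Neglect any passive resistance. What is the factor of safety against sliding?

K_a = tan²(45° − 30.4°/2) = 0.3280.
P_a = ½K_aγH² = 0.5×0.3280×121.2×9.4² = 1756 lb/ft, acting at H/3 = 3.133 ft above the base.
FS_sliding = μW / P_a = 0.58×6486 / 1756 = 2.142.

2.14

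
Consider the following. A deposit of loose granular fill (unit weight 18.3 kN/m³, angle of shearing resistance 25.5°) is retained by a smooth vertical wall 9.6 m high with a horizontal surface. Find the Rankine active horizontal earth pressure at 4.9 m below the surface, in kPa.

35.7 kPa

K_a = (1 − sin φ)/(1 + sin φ) = 0.3981.
σ_h = K_a γ z = 0.3981 × 18.3 × 4.9 = 35.70 kPa.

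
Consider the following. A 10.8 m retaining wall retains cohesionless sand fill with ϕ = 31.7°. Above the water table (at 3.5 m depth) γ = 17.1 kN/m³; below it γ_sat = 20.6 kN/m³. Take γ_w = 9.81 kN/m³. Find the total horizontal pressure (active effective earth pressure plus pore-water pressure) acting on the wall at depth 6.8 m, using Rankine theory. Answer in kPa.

K_a = (1 − sin φ)/(1 + sin φ) = 0.3111.
γ' = 20.6 − 9.81 = 10.79 kN/m³.
Effective vertical stress at 6.8 m: σ'_v = 17.1×3.5 + 10.79×3.30 = 95.46 kPa.
σ'_h = K_a σ'_v = 0.3111 × 95.46 = 29.69 kPa; u = γ_w × 3.30 = 32.37 kPa.
Total σ_h = 29.69 + 32.37 = 62.07 kPa.

62.1 kPa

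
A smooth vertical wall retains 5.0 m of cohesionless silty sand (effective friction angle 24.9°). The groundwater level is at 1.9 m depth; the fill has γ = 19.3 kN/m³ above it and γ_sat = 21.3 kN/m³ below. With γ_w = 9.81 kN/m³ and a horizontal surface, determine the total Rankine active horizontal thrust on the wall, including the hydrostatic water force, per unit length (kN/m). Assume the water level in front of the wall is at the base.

130 kN/m

K_a = tan²(45° − φ/2) = 0.4074.
γ' = 21.3 − 9.81 = 11.49 kN/m³. Depth below WT = 3.1 m.
σ'_h at WT = K_a γ d_w = 14.94 kPa; at base = 14.94 + K_a γ' × 3.1 = 29.45 kPa.
P₁ (0–1.9 m) = ½×14.94×1.9 = 14.19. P₂ (1.9–5.0 m) = ½(14.94+29.45)×3.1 = 68.81.
P_w = ½ γ_w h₂² = 0.5×9.81×3.1² = 47.14. Total = 14.19+68.81+47.14 = 130.1 kN/m.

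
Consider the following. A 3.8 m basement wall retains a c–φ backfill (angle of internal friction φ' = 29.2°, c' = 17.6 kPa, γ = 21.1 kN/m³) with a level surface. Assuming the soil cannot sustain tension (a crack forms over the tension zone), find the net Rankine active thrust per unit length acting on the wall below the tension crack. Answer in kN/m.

K_a = 0.3442; √K_a = 0.5867.
Tension-crack depth z_c = 2c/(γ√K_a) = 2×17.6/(21.1×0.5867) = 2.843 m.
σ_a at base = K_a γ H − 2c√K_a = 0.3442×21.1×3.8 − 2×17.6×0.5867 = 6.947 kPa.
P_a = ½ × 6.947 × (H − z_c) = 0.5×6.947×0.9565 = 3.323 kN/m.

3.32 kN/m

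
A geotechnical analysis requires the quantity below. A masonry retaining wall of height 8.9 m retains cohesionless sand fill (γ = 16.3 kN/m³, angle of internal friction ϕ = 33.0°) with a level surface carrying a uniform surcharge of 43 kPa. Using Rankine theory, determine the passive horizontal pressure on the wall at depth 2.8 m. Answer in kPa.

301 kPa

K_p = (1 + sin φ)/(1 − sin φ) = 3.392.
σ_v = γz + q = 16.3 × 2.8 + 43 = 88.64 kPa.
σ_h = K_p σ_v = 3.392 × 88.64 = 300.7 kPa.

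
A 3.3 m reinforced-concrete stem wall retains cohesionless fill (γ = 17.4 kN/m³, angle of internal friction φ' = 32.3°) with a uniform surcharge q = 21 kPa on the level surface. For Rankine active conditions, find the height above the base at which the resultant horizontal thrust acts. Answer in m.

K_a = 0.3035.
Triangular part P₁ = ½K_aγH² = 28.75 at H/3 = 1.100 m; rectangular part P₂ = K_a q H = 21.03 at H/2 = 1.650 m.
ȳ = (P₁·1.100 + P₂·1.650)/(P₁+P₂) = 1.332 m.

1.33 m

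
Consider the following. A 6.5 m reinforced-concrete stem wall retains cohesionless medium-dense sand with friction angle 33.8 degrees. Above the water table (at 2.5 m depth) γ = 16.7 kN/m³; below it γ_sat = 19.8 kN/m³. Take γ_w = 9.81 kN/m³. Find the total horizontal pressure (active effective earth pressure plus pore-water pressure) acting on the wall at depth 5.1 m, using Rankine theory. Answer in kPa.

K_a = (1 − sin φ)/(1 + sin φ) = 0.2851.
γ' = 19.8 − 9.81 = 9.990 kN/m³.
Effective vertical stress at 5.1 m: σ'_v = 16.7×2.5 + 9.990×2.60 = 67.72 kPa.
σ'_h = K_a σ'_v = 0.2851 × 67.72 = 19.31 kPa; u = γ_w × 2.60 = 25.51 kPa.
Total σ_h = 19.31 + 25.51 = 44.81 kPa.

44.8 kPa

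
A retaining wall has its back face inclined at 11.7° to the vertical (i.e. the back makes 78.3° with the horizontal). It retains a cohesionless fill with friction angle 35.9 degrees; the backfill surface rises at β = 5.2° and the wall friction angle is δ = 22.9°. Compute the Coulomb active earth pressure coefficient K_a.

K_a = sin²(α+φ) / [sin²α · sin(α−δ) · (1 + √{sin(φ+δ)sin(φ−β) / (sin(α−δ)sin(α+β))})²].
With α = 78.3°, φ = 35.9°, δ = 22.9°, β = 5.2°: K_a = 0.3519.

0.352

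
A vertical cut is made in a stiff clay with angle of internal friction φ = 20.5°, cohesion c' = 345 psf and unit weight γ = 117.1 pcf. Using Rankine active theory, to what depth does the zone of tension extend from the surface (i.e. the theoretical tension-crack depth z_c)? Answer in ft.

K_a = tan²(45° − 20.5°/2) = 0.4813; √K_a = 0.6937.
The active pressure is zero where K_a γ z = 2c√K_a, so z_c = 2c/(γ√K_a) = 2×345/(117.1×0.6937) = 8.494 ft.

8.49 ft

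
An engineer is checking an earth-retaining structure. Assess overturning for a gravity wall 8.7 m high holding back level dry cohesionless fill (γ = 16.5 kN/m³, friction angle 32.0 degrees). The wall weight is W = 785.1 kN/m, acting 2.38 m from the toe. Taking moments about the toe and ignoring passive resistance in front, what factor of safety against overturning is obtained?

K_a = tan²(45° − 32.0°/2) = 0.3073.
P_a = ½K_aγH² = 0.5×0.3073×16.5×8.7² = 191.9 kN/m, acting at H/3 = 2.900 m above the base.
Overturning moment M_o = P_a × H/3 = 191.9 × 2.900 = 556.4.
Resisting moment M_r = W × 2.38 = 785.1 × 2.38 = 1869.
FS_overturning = M_r/M_o = 1869/556.4 = 3.358.

3.36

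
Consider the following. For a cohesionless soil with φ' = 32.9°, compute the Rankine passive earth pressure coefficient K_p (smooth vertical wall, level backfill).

K_p = (1 + sin φ)/(1 − sin φ) = tan²(45° + 32.9°/2) = 3.378.

3.38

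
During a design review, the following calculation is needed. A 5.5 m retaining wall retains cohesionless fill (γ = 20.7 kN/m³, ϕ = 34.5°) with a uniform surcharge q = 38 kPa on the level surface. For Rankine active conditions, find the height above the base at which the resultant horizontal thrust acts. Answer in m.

K_a = 0.2768.
Triangular part P₁ = ½K_aγH² = 86.67 at H/3 = 1.833 m; rectangular part P₂ = K_a q H = 57.85 at H/2 = 2.750 m.
ȳ = (P₁·1.833 + P₂·2.750)/(P₁+P₂) = 2.200 m.

2.20 m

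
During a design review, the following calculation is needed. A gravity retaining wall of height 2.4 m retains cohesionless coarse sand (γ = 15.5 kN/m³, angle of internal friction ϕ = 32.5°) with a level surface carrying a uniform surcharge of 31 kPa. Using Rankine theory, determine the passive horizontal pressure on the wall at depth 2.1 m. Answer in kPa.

211 kPa

K_p = (1 + sin φ)/(1 − sin φ) = 3.322.
σ_v = γz + q = 15.5 × 2.1 + 31 = 63.55 kPa.
σ_h = K_p σ_v = 3.322 × 63.55 = 211.1 kPa.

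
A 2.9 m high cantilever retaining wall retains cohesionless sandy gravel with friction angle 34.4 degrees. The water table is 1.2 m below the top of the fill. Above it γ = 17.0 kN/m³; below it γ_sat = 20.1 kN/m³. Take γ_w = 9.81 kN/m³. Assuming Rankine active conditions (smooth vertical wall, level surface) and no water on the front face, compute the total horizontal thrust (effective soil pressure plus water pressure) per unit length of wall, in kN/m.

K_a = tan²(45° − φ/2) = 0.2780.
γ' = 20.1 − 9.81 = 10.29 kN/m³. Depth below WT = 1.7 m.
σ'_h at WT = K_a γ d_w = 5.671 kPa; at base = 5.671 + K_a γ' × 1.7 = 10.53 kPa.
P₁ (0–1.2 m) = ½×5.671×1.2 = 3.403. P₂ (1.2–2.9 m) = ½(5.671+10.53)×1.7 = 13.77.
P_w = ½ γ_w h₂² = 0.5×9.81×1.7² = 14.18. Total = 3.403+13.77+14.18 = 31.35 kN/m.

31.4 kN/m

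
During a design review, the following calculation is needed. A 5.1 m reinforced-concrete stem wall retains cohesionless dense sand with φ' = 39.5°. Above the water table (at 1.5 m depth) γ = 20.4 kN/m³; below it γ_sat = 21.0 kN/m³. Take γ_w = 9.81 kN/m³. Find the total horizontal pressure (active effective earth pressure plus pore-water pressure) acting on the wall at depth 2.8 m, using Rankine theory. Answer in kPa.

22.8 kPa

K_a = (1 − sin φ)/(1 + sin φ) = 0.2224.
γ' = 21.0 − 9.81 = 11.19 kN/m³.
Effective vertical stress at 2.8 m: σ'_v = 20.4×1.5 + 11.19×1.30 = 45.15 kPa.
σ'_h = K_a σ'_v = 0.2224 × 45.15 = 10.04 kPa; u = γ_w × 1.30 = 12.75 kPa.
Total σ_h = 10.04 + 12.75 = 22.80 kPa.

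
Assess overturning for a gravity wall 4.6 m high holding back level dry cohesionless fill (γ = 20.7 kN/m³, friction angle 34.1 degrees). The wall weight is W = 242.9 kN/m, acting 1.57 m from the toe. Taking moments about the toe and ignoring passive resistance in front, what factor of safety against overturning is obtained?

K_a = tan²(45° − 34.1°/2) = 0.2815.
P_a = ½K_aγH² = 0.5×0.2815×20.7×4.6² = 61.66 kN/m, acting at H/3 = 1.533 m above the base.
Overturning moment M_o = P_a × H/3 = 61.66 × 1.533 = 94.54.
Resisting moment M_r = W × 1.57 = 242.9 × 1.57 = 381.4.
FS_overturning = M_r/M_o = 381.4/94.54 = 4.034.

4.03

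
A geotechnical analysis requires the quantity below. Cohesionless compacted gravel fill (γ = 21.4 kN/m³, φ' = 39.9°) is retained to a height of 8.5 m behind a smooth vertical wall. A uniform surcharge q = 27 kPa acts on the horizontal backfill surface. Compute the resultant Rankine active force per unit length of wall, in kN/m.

219 kN/m

K_a = tan²(45° − φ/2) = 0.2184.
Soil triangle: ½ K_a γ H² = 0.5×0.2184×21.4×8.5² = 168.9 kN/m.
Surcharge rectangle: K_a q H = 0.2184×27×8.5 = 50.13 kN/m.
Total = 168.9 + 50.13 = 219.0 kN/m.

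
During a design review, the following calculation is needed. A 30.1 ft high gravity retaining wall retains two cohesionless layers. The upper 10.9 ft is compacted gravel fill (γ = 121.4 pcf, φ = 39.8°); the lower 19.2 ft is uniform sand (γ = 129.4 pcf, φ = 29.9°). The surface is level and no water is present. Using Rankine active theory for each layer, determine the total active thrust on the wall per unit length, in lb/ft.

K_a1 = tan²(45°−39.8°/2) = 0.2194; K_a2 = tan²(45°−29.9°/2) = 0.3347.
Layer 1: σ at base = K_a1 γ₁ h₁ = 290.4 psf; P₁ = ½×290.4×10.9 = 1582.
Layer 2: σ_v at top = γ₁h₁ = 1323; σ_h top = K_a2×1323 = 442.9; σ_h base = K_a2×(1323+129.4×19.2) = 1274.
P₂ = ½(442.9+1274)×19.2 = 16490. Total P_a = 1582+16490 = 18070 lb/ft.

18100 lb/ft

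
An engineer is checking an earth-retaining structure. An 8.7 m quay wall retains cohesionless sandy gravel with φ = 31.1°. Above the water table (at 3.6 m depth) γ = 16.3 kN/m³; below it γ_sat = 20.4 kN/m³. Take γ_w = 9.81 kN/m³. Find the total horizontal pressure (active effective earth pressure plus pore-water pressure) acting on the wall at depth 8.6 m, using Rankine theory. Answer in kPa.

K_a = (1 − sin φ)/(1 + sin φ) = 0.3188.
γ' = 20.4 − 9.81 = 10.59 kN/m³.
Effective vertical stress at 8.6 m: σ'_v = 16.3×3.6 + 10.59×5.00 = 111.6 kPa.
σ'_h = K_a σ'_v = 0.3188 × 111.6 = 35.59 kPa; u = γ_w × 5.00 = 49.05 kPa.
Total σ_h = 35.59 + 49.05 = 84.64 kPa.

84.6 kPa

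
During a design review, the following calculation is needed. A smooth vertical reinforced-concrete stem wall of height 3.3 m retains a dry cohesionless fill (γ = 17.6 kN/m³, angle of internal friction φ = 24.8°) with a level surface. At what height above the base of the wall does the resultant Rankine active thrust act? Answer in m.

1.10 m

K_a = 0.4090.
The pressure distribution is triangular, so the resultant acts at H/3 above the base = 3.3/3 = 1.100 m.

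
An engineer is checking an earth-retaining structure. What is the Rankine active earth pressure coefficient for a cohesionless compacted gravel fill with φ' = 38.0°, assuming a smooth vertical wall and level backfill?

K_a = tan²(45° − φ/2) = tan²(26.00°) = 0.2379.

0.238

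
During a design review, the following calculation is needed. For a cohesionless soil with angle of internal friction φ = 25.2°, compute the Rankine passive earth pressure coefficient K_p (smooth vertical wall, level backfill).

2.48

K_p = (1 + sin φ)/(1 − sin φ) = tan²(45° + 25.2°/2) = 2.483.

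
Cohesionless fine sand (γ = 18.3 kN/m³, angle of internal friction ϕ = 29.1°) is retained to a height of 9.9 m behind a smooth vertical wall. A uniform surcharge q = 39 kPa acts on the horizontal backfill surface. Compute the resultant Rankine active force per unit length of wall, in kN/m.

443 kN/m

K_a = tan²(45° − φ/2) = 0.3456.
Soil triangle: ½ K_a γ H² = 0.5×0.3456×18.3×9.9² = 309.9 kN/m.
Surcharge rectangle: K_a q H = 0.3456×39×9.9 = 133.4 kN/m.
Total = 309.9 + 133.4 = 443.4 kN/m.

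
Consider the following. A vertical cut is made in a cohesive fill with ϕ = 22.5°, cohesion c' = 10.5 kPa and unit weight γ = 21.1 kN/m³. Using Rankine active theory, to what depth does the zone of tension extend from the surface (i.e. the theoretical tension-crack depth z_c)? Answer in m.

1.49 m

K_a = tan²(45° − 22.5°/2) = 0.4465; √K_a = 0.6682.
The active pressure is zero where K_a γ z = 2c√K_a, so z_c = 2c/(γ√K_a) = 2×10.5/(21.1×0.6682) = 1.490 m.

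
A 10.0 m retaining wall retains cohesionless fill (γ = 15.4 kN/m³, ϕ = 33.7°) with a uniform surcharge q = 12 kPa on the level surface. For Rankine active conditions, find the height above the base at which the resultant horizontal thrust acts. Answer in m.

3.56 m

K_a = 0.2863.
Triangular part P₁ = ½K_aγH² = 220.5 at H/3 = 3.333 m; rectangular part P₂ = K_a q H = 34.36 at H/2 = 5.000 m.
ȳ = (P₁·3.333 + P₂·5.000)/(P₁+P₂) = 3.558 m.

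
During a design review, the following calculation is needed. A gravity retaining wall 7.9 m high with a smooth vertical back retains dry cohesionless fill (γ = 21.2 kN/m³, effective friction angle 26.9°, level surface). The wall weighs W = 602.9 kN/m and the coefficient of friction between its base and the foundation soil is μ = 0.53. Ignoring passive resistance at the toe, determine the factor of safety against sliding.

1.28

K_a = tan²(45° − 26.9°/2) = 0.3770.
P_a = ½K_aγH² = 0.5×0.3770×21.2×7.9² = 249.4 kN/m, acting at H/3 = 2.633 m above the base.
FS_sliding = μW / P_a = 0.53×602.9 / 249.4 = 1.281.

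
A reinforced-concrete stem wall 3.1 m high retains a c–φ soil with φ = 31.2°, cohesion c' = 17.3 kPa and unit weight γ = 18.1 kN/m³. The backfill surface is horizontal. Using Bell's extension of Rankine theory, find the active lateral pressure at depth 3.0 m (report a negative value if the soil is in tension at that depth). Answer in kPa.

-2.26 kPa

K_a = (1 − sin φ)/(1 + sin φ) = 0.3175.
σ_a = K_a γ z − 2c√K_a = 0.3175×18.1×3.0 − 2×17.3×0.5635 = -2.256 kPa.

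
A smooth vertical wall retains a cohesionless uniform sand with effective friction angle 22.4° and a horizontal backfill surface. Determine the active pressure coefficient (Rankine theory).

0.448

K_a = (1 − sin φ)/(1 + sin φ) = (1 − sin 22.4°)/(1 + sin 22.4°) = 0.4482.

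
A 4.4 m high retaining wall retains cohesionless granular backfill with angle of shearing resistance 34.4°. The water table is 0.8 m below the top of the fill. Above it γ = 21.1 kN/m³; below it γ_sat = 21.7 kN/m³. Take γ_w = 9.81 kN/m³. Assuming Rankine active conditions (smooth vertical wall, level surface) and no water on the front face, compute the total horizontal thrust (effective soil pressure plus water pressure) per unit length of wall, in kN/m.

K_a = tan²(45° − φ/2) = 0.2780.
γ' = 21.7 − 9.81 = 11.89 kN/m³. Depth below WT = 3.6 m.
σ'_h at WT = K_a γ d_w = 4.692 kPa; at base = 4.692 + K_a γ' × 3.6 = 16.59 kPa.
P₁ (0–0.8 m) = ½×4.692×0.8 = 1.877. P₂ (0.8–4.4 m) = ½(4.692+16.59)×3.6 = 38.31.
P_w = ½ γ_w h₂² = 0.5×9.81×3.6² = 63.57. Total = 1.877+38.31+63.57 = 103.8 kN/m.

104 kN/m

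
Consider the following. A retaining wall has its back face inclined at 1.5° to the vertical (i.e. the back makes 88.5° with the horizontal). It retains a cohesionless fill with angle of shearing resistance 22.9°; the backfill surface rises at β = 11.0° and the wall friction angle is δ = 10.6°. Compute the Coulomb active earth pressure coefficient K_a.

K_a = sin²(α+φ) / [sin²α · sin(α−δ) · (1 + √{sin(φ+δ)sin(φ−β) / (sin(α−δ)sin(α+β))})²].
With α = 88.5°, φ = 22.9°, δ = 10.6°, β = 11.0°: K_a = 0.4915.

0.491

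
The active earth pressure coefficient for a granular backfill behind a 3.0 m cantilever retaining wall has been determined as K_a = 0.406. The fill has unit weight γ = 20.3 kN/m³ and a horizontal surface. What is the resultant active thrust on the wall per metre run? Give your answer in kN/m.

37.1 kN/m

P = ½ K_a γ H² = 0.5 × 0.406 × 20.3 × 3.0² = 37.09 kN/m.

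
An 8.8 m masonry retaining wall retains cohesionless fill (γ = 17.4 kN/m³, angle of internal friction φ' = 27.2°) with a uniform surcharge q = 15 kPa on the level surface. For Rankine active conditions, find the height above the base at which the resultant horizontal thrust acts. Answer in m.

3.17 m

K_a = 0.3726.
Triangular part P₁ = ½K_aγH² = 251.0 at H/3 = 2.933 m; rectangular part P₂ = K_a q H = 49.18 at H/2 = 4.400 m.
ȳ = (P₁·2.933 + P₂·4.400)/(P₁+P₂) = 3.174 m.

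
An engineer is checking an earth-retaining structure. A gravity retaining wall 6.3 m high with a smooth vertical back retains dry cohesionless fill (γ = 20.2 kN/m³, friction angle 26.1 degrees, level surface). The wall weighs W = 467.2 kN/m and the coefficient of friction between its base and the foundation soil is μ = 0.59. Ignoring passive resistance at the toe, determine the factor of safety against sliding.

K_a = tan²(45° − 26.1°/2) = 0.3889.
P_a = ½K_aγH² = 0.5×0.3889×20.2×6.3² = 155.9 kN/m, acting at H/3 = 2.100 m above the base.
FS_sliding = μW / P_a = 0.59×467.2 / 155.9 = 1.768.

1.77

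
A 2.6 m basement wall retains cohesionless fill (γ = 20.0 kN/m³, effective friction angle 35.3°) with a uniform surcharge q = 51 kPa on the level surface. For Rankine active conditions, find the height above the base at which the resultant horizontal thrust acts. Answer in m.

K_a = 0.2675.
Triangular part P₁ = ½K_aγH² = 18.09 at H/3 = 0.8667 m; rectangular part P₂ = K_a q H = 35.48 at H/2 = 1.300 m.
ȳ = (P₁·0.8667 + P₂·1.300)/(P₁+P₂) = 1.154 m.

1.15 m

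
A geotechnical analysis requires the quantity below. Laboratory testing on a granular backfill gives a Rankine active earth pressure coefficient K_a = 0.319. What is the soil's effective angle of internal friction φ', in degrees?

K_a = tan²(45° − φ/2) ⇒ 45° − φ/2 = arctan(√0.319) = 29.46°.
φ = 2(45° − 29.46°) = 31.08°.

31.1°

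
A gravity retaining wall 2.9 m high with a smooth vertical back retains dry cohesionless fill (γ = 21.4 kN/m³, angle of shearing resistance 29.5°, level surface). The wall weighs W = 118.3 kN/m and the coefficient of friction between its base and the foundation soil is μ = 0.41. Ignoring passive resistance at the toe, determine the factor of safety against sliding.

1.58

K_a = tan²(45° − 29.5°/2) = 0.3401.
P_a = ½K_aγH² = 0.5×0.3401×21.4×2.9² = 30.60 kN/m, acting at H/3 = 0.9667 m above the base.
FS_sliding = μW / P_a = 0.41×118.3 / 30.60 = 1.585.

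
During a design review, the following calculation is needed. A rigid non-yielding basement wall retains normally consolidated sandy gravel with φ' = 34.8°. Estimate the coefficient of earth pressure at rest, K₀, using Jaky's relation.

K₀ = 1 − sin φ' = 1 − sin 34.8° = 0.4293.

0.429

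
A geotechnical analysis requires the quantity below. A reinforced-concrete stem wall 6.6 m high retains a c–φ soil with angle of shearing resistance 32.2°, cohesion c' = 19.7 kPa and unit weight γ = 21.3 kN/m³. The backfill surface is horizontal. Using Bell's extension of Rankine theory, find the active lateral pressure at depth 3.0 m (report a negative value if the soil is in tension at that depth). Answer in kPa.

K_a = (1 − sin φ)/(1 + sin φ) = 0.3047.
σ_a = K_a γ z − 2c√K_a = 0.3047×21.3×3.0 − 2×19.7×0.5520 = -2.277 kPa.

-2.28 kPa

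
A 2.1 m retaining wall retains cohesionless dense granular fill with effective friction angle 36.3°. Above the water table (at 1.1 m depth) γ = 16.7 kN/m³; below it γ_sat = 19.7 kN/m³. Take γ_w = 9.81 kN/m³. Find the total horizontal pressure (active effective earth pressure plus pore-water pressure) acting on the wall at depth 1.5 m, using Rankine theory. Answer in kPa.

9.65 kPa

K_a = (1 − sin φ)/(1 + sin φ) = 0.2563.
γ' = 19.7 − 9.81 = 9.890 kN/m³.
Effective vertical stress at 1.5 m: σ'_v = 16.7×1.1 + 9.890×0.400 = 22.33 kPa.
σ'_h = K_a σ'_v = 0.2563 × 22.33 = 5.722 kPa; u = γ_w × 0.400 = 3.924 kPa.
Total σ_h = 5.722 + 3.924 = 9.646 kPa.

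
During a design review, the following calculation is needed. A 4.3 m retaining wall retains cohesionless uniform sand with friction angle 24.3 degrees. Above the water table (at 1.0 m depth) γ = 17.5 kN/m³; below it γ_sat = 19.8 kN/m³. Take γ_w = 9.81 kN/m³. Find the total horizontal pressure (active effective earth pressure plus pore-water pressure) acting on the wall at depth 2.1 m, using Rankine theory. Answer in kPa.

K_a = (1 − sin φ)/(1 + sin φ) = 0.4169.
γ' = 19.8 − 9.81 = 9.990 kN/m³.
Effective vertical stress at 2.1 m: σ'_v = 17.5×1.0 + 9.990×1.10 = 28.49 kPa.
σ'_h = K_a σ'_v = 0.4169 × 28.49 = 11.88 kPa; u = γ_w × 1.10 = 10.79 kPa.
Total σ_h = 11.88 + 10.79 = 22.67 kPa.

22.7 kPa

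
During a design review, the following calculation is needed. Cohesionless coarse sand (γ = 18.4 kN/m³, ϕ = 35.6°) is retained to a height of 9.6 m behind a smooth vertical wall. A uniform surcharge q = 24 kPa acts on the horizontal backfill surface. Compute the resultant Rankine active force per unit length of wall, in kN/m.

K_a = tan²(45° − φ/2) = 0.2641.
Soil triangle: ½ K_a γ H² = 0.5×0.2641×18.4×9.6² = 223.9 kN/m.
Surcharge rectangle: K_a q H = 0.2641×24×9.6 = 60.85 kN/m.
Total = 223.9 + 60.85 = 284.8 kN/m.

285 kN/m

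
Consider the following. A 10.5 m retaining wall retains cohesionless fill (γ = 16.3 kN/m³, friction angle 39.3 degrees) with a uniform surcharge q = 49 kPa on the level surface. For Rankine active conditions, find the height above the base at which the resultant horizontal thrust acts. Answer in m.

4.14 m

K_a = 0.2245.
Triangular part P₁ = ½K_aγH² = 201.7 at H/3 = 3.500 m; rectangular part P₂ = K_a q H = 115.5 at H/2 = 5.250 m.
ȳ = (P₁·3.500 + P₂·5.250)/(P₁+P₂) = 4.137 m.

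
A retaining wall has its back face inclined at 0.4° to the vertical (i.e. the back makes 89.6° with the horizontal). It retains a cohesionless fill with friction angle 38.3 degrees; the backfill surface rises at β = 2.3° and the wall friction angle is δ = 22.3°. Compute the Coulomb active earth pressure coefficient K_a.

K_a = sin²(α+φ) / [sin²α · sin(α−δ) · (1 + √{sin(φ+δ)sin(φ−β) / (sin(α−δ)sin(α+β))})²].
With α = 89.6°, φ = 38.3°, δ = 22.3°, β = 2.3°: K_a = 0.2216.

0.222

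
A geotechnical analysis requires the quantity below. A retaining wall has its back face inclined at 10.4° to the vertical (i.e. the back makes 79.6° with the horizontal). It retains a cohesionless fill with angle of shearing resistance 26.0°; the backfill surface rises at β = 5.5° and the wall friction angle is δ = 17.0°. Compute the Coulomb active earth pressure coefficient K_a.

K_a = sin²(α+φ) / [sin²α · sin(α−δ) · (1 + √{sin(φ+δ)sin(φ−β) / (sin(α−δ)sin(α+β))})²].
With α = 79.6°, φ = 26.0°, δ = 17.0°, β = 5.5°: K_a = 0.4677.

0.468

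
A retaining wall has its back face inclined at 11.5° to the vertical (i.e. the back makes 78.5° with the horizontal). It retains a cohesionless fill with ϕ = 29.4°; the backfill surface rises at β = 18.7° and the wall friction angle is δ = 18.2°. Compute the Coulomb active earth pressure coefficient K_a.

0.555

K_a = sin²(α+φ) / [sin²α · sin(α−δ) · (1 + √{sin(φ+δ)sin(φ−β) / (sin(α−δ)sin(α+β))})²].
With α = 78.5°, φ = 29.4°, δ = 18.2°, β = 18.7°: K_a = 0.5548.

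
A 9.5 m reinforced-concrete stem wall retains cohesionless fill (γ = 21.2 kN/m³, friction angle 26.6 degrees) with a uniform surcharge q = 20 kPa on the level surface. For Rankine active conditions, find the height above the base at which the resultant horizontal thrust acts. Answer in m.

3.43 m

K_a = 0.3814.
Triangular part P₁ = ½K_aγH² = 364.9 at H/3 = 3.167 m; rectangular part P₂ = K_a q H = 72.47 at H/2 = 4.750 m.
ȳ = (P₁·3.167 + P₂·4.750)/(P₁+P₂) = 3.429 m.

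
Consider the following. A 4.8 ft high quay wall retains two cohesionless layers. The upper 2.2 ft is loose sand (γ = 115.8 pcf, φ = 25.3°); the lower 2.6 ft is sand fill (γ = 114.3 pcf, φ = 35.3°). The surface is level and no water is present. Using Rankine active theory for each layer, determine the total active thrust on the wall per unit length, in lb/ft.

393 lb/ft

K_a1 = tan²(45°−25.3°/2) = 0.4012; K_a2 = tan²(45°−35.3°/2) = 0.2675.
Layer 1: σ at base = K_a1 γ₁ h₁ = 102.2 psf; P₁ = ½×102.2×2.2 = 112.4.
Layer 2: σ_v at top = γ₁h₁ = 254.8; σ_h top = K_a2×254.8 = 68.16; σ_h base = K_a2×(254.8+114.3×2.6) = 147.7.
P₂ = ½(68.16+147.7)×2.6 = 280.6. Total P_a = 112.4+280.6 = 393.0 lb/ft.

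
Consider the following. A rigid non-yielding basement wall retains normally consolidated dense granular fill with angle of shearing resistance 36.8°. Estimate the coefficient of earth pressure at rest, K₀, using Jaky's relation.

K₀ = 1 − sin φ' = 1 − sin 36.8° = 0.4010.

0.401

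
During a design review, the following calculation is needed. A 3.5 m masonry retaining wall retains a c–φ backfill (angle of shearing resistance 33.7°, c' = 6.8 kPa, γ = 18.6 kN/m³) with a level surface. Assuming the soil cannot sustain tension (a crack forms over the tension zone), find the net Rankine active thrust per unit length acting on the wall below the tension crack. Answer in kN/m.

12.1 kN/m

K_a = 0.2863; √K_a = 0.5351.
Tension-crack depth z_c = 2c/(γ√K_a) = 2×6.8/(18.6×0.5351) = 1.367 m.
σ_a at base = K_a γ H − 2c√K_a = 0.2863×18.6×3.5 − 2×6.8×0.5351 = 11.36 kPa.
P_a = ½ × 11.36 × (H − z_c) = 0.5×11.36×2.133 = 12.12 kN/m.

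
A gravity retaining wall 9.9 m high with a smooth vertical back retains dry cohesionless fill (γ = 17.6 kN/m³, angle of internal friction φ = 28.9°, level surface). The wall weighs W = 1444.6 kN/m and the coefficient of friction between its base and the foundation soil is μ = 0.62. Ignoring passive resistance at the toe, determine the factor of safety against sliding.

2.98

K_a = tan²(45° − 28.9°/2) = 0.3484.
P_a = ½K_aγH² = 0.5×0.3484×17.6×9.9² = 300.5 kN/m, acting at H/3 = 3.300 m above the base.
FS_sliding = μW / P_a = 0.62×1444.6 / 300.5 = 2.981.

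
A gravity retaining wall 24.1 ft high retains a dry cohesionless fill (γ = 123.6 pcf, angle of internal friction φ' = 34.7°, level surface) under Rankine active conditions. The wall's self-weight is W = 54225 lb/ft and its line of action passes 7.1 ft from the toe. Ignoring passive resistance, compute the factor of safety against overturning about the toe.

K_a = tan²(45° − 34.7°/2) = 0.2745.
P_a = ½K_aγH² = 0.5×0.2745×123.6×24.1² = 9852 lb/ft, acting at H/3 = 8.033 ft above the base.
Overturning moment M_o = P_a × H/3 = 9852 × 8.033 = 79140.
Resisting moment M_r = W × 7.1 = 54225 × 7.1 = 385000.
FS_overturning = M_r/M_o = 385000/79140 = 4.865.

4.86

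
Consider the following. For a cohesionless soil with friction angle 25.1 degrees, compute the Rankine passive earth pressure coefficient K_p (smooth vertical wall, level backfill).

K_p = (1 + sin φ)/(1 − sin φ) = tan²(45° + 25.1°/2) = 2.473.

2.47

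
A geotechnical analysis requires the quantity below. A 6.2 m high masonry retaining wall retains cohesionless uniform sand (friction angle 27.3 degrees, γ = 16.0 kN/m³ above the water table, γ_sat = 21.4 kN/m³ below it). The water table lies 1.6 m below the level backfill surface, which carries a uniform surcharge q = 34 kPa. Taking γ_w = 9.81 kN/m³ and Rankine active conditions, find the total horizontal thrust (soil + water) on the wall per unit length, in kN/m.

K_a = tan²(45° − φ/2) = 0.3711.
γ' = 21.4 − 9.81 = 11.59 kN/m³. h₂ = H − d_w = 4.6 m.
σ'_h: at surface K_a·q = 12.62; at WT K_a(q+γd_w) = 22.12; at base K_a(q+γd_w+γ'h₂) = 41.91 kPa.
P₁ = ½(12.62+22.12)×1.6 = 27.79; P₂ = ½(22.12+41.91)×4.6 = 147.3; P_w = ½γ_w h₂² = 103.8.
Total = 27.79+147.3+103.8 = 278.8 kN/m.

279 kN/m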